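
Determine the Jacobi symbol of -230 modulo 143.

1

Reduce the numerator: -230 ≡ 56 (mod 143), so (-230/143) = (56/143).
Factor out 2: 56 = 2^3·7. Since 143 ≡ 7 (mod 8), (2/143) = +1, and (2/143)^3 = +1. Now have (7/143).
Both 7 ≡ 3 and 143 ≡ 3 (mod 4), so reciprocity gives (7/143) = -(143/7). Reduce: 143 ≡ 3 (mod 7). Now have -(3/7).
Both 3 ≡ 3 and 7 ≡ 3 (mod 4), so reciprocity gives (3/7) = -(7/3). Reduce: 7 ≡ 1 (mod 3). Now have (1/3).
(1/3) = 1. Collecting the sign factors: 1.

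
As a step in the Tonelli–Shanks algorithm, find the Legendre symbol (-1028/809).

-1

(-1028/809)
  = (1028/809)    [809 ≡ 1 mod 4 ⇒ (-1/809) = +1]
  = (219/809)    [1028 ≡ 219 mod 809]
  = (809/219)    [QR: 809 ≡ 1 mod 4, sign kept]
  = (152/219)    [809 ≡ 152 mod 219]
  = -(19/219)    [219 ≡ 3 mod 8 ⇒ (2/219)^3 = -1]
  = (219/19)    [QR: both ≡ 3 mod 4, sign flips]
  = (10/19)    [219 ≡ 10 mod 19]
  = -(5/19)    [19 ≡ 3 mod 8 ⇒ (2/19) = -1]
  = -(19/5)    [QR: 5 ≡ 1 mod 4, sign kept]
  = -(4/5)    [19 ≡ 4 mod 5]
  = -(1/5)    [5 ≡ 5 mod 8 ⇒ (2/5)^2 = +1]
  = -1    [(1/5) = 1]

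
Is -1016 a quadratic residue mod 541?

(-1016/541)
  = (66/541)    [-1016 ≡ 66 mod 541]
  = -(33/541)    [541 ≡ 5 mod 8 ⇒ (2/541) = -1]
  = -(541/33)    [QR: 33 ≡ 1 mod 4, sign kept]
  = -(13/33)    [541 ≡ 13 mod 33]
  = -(33/13)    [QR: 13 ≡ 1 mod 4, sign kept]
  = -(7/13)    [33 ≡ 7 mod 13]
  = -(13/7)    [QR: 13 ≡ 1 mod 4, sign kept]
  = -(6/7)    [13 ≡ 6 mod 7]
  = -(3/7)    [7 ≡ 7 mod 8 ⇒ (2/7) = +1]
  = (7/3)    [QR: both ≡ 3 mod 4, sign flips]
  = (1/3)    [7 ≡ 1 mod 3]
  = 1    [(1/3) = 1]
The Legendre symbol is 1, so x^2 ≡ -1016 (mod 541) has solution.

yes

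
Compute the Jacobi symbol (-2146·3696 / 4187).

-1

By multiplicativity, (-2146·3696 / 4187) = (-2146 / 4187)·(3696 / 4187).
First factor (-2146 / 4187):
(-2146 / 4187)
  = (2041 / 4187)    [-2146 ≡ 2041 mod 4187]
  = (4187 / 2041)    [QR: 2041 ≡ 1 mod 4, sign kept]
  = (105 / 2041)    [4187 ≡ 105 mod 2041]
  = (2041 / 105)    [QR: 105 ≡ 1 mod 4, sign kept]
  = (46 / 105)    [2041 ≡ 46 mod 105]
  = (23 / 105)    [105 ≡ 1 mod 8 ⇒ (2 / 105) = +1]
  = (105 / 23)    [QR: 105 ≡ 1 mod 4, sign kept]
  = (13 / 23)    [105 ≡ 13 mod 23]
  = (23 / 13)    [QR: 13 ≡ 1 mod 4, sign kept]
  = (10 / 13)    [23 ≡ 10 mod 13]
  = -(5 / 13)    [13 ≡ 5 mod 8 ⇒ (2 / 13) = -1]
  = -(13 / 5)    [QR: 5 ≡ 1 mod 4, sign kept]
  = -(3 / 5)    [13 ≡ 3 mod 5]
  = -(5 / 3)    [QR: 5 ≡ 1 mod 4, sign kept]
  = -(2 / 3)    [5 ≡ 2 mod 3]
  = (1 / 3)    [3 ≡ 3 mod 8 ⇒ (2 / 3) = -1]
  = 1    [(1 / 3) = 1]
Second factor (3696 / 4187):
(3696 / 4187)
  = (231 / 4187)    [4187 ≡ 3 mod 8 ⇒ (2 / 4187)^4 = +1]
  = -(4187 / 231)    [QR: both ≡ 3 mod 4, sign flips]
  = -(29 / 231)    [4187 ≡ 29 mod 231]
  = -(231 / 29)    [QR: 29 ≡ 1 mod 4, sign kept]
  = -(28 / 29)    [231 ≡ 28 mod 29]
  = -(7 / 29)    [29 ≡ 5 mod 8 ⇒ (2 / 29)^2 = +1]
  = -(29 / 7)    [QR: 29 ≡ 1 mod 4, sign kept]
  = -(1 / 7)    [29 ≡ 1 mod 7]
  = -1    [(1 / 7) = 1]
Product: (1)·(-1) = -1.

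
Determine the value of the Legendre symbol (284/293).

Factor out 2: 284 = 2^2·71. Since 293 ≡ 5 (mod 8), (2/293) = -1, and (2/293)^2 = +1. Now have (71/293).
293 ≡ 1 (mod 4), so quadratic reciprocity gives (71/293) = (293/71). Reduce: 293 ≡ 9 (mod 71). Now have (9/71).
9 ≡ 1 (mod 4), so quadratic reciprocity gives (9/71) = (71/9). Reduce: 71 ≡ 8 (mod 9). Now have (8/9).
Factor out 2: 8 = 2^3. Since 9 ≡ 1 (mod 8), (2/9) = +1, and (2/9)^3 = +1. Now have (1/9).
(1/9) = 1. Collecting the sign factors: 1.

1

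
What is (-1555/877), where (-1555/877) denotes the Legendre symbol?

1

Reduce the numerator: -1555 ≡ 199 (mod 877), so (-1555/877) = (199/877).
877 ≡ 1 (mod 4), so quadratic reciprocity gives (199/877) = (877/199). Reduce: 877 ≡ 81 (mod 199). Now have (81/199).
81 ≡ 1 (mod 4), so quadratic reciprocity gives (81/199) = (199/81). Reduce: 199 ≡ 37 (mod 81). Now have (37/81).
37 ≡ 1 (mod 4), so quadratic reciprocity gives (37/81) = (81/37). Reduce: 81 ≡ 7 (mod 37). Now have (7/37).
37 ≡ 1 (mod 4), so quadratic reciprocity gives (7/37) = (37/7). Reduce: 37 ≡ 2 (mod 7). Now have (2/7).
Factor out 2: 2 = 2. Since 7 ≡ 7 (mod 8), (2/7) = +1. Now have (1/7).
(1/7) = 1. Collecting the sign factors: 1.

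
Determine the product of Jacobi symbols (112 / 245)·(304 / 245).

0

By multiplicativity, (112·304 / 245) = (112 / 245)·(304 / 245).
First factor (112 / 245):
(112 / 245)
  = (7 / 245)    [245 ≡ 5 mod 8 ⇒ (2 / 245)^4 = +1]
  = (245 / 7)    [QR: 245 ≡ 1 mod 4, sign kept]
  = (0 / 7)    [245 ≡ 0 mod 7]
  = 0    [numerator 0, gcd > 1]
Second factor (304 / 245):
(304 / 245)
  = (59 / 245)    [304 ≡ 59 mod 245]
  = (245 / 59)    [QR: 245 ≡ 1 mod 4, sign kept]
  = (9 / 59)    [245 ≡ 9 mod 59]
  = (59 / 9)    [QR: 9 ≡ 1 mod 4, sign kept]
  = (5 / 9)    [59 ≡ 5 mod 9]
  = (9 / 5)    [QR: 5 ≡ 1 mod 4, sign kept]
  = (4 / 5)    [9 ≡ 4 mod 5]
  = (1 / 5)    [5 ≡ 5 mod 8 ⇒ (2 / 5)^2 = +1]
  = 1    [(1 / 5) = 1]
Product: (0)·(1) = 0.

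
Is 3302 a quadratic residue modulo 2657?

no

(3302/2657)
  = (645/2657)    [3302 ≡ 645 mod 2657]
  = (2657/645)    [QR: 645 ≡ 1 mod 4, sign kept]
  = (77/645)    [2657 ≡ 77 mod 645]
  = (645/77)    [QR: 77 ≡ 1 mod 4, sign kept]
  = (29/77)    [645 ≡ 29 mod 77]
  = (77/29)    [QR: 29 ≡ 1 mod 4, sign kept]
  = (19/29)    [77 ≡ 19 mod 29]
  = (29/19)    [QR: 29 ≡ 1 mod 4, sign kept]
  = (10/19)    [29 ≡ 10 mod 19]
  = -(5/19)    [19 ≡ 3 mod 8 ⇒ (2/19) = -1]
  = -(19/5)    [QR: 5 ≡ 1 mod 4, sign kept]
  = -(4/5)    [19 ≡ 4 mod 5]
  = -(1/5)    [5 ≡ 5 mod 8 ⇒ (2/5)^2 = +1]
  = -1    [(1/5) = 1]
(3302/2657) = -1, and 2657 is prime, so 3302 is not a quadratic residue mod 2657.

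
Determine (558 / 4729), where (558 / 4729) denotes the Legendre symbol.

Factor out 2: 558 = 2·279. Since 4729 ≡ 1 (mod 8), (2 / 4729) = +1. Now have (279 / 4729).
4729 ≡ 1 (mod 4), so quadratic reciprocity gives (279 / 4729) = (4729 / 279). Reduce: 4729 ≡ 265 (mod 279). Now have (265 / 279).
265 ≡ 1 (mod 4), so quadratic reciprocity gives (265 / 279) = (279 / 265). Reduce: 279 ≡ 14 (mod 265). Now have (14 / 265).
Factor out 2: 14 = 2·7. Since 265 ≡ 1 (mod 8), (2 / 265) = +1. Now have (7 / 265).
265 ≡ 1 (mod 4), so quadratic reciprocity gives (7 / 265) = (265 / 7). Reduce: 265 ≡ 6 (mod 7). Now have (6 / 7).
Factor out 2: 6 = 2·3. Since 7 ≡ 7 (mod 8), (2 / 7) = +1. Now have (3 / 7).
Both 3 ≡ 3 and 7 ≡ 3 (mod 4), so reciprocity gives (3 / 7) = -(7 / 3). Reduce: 7 ≡ 1 (mod 3). Now have -(1 / 3).
(1 / 3) = 1. Collecting the sign factors: -1.

-1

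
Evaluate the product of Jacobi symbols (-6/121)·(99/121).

By multiplicativity, (-6·99/121) = (-6/121)·(99/121).
First factor (-6/121):
(-6/121)
  = (115/121)    [-6 ≡ 115 mod 121]
  = (121/115)    [QR: 121 ≡ 1 mod 4, sign kept]
  = (6/115)    [121 ≡ 6 mod 115]
  = -(3/115)    [115 ≡ 3 mod 8 ⇒ (2/115) = -1]
  = (115/3)    [QR: both ≡ 3 mod 4, sign flips]
  = (1/3)    [115 ≡ 1 mod 3]
  = 1    [(1/3) = 1]
Second factor (99/121):
(99/121)
  = (121/99)    [QR: 121 ≡ 1 mod 4, sign kept]
  = (22/99)    [121 ≡ 22 mod 99]
  = -(11/99)    [99 ≡ 3 mod 8 ⇒ (2/99) = -1]
  = (99/11)    [QR: both ≡ 3 mod 4, sign flips]
  = (0/11)    [99 ≡ 0 mod 11]
  = 0    [numerator 0, gcd > 1]
Product: (1)·(0) = 0.

0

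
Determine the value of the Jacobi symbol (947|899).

Reduce the numerator: 947 ≡ 48 (mod 899), so (947|899) = (48|899).
Factor out 2: 48 = 2^4·3. Since 899 ≡ 3 (mod 8), (2|899) = -1, and (2|899)^4 = +1. Now have (3|899).
Both 3 ≡ 3 and 899 ≡ 3 (mod 4), so reciprocity gives (3|899) = -(899|3). Reduce: 899 ≡ 2 (mod 3). Now have -(2|3).
Factor out 2: 2 = 2. Since 3 ≡ 3 (mod 8), (2|3) = -1. Now have (1|3).
(1|3) = 1. Collecting the sign factors: 1.

1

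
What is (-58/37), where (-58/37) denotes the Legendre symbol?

1

(-58/37)
  = (16/37)    [-58 ≡ 16 mod 37]
  = (1/37)    [37 ≡ 5 mod 8 ⇒ (2/37)^4 = +1]
  = 1    [(1/37) = 1]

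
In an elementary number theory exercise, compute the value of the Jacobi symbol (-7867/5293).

-1

Reduce the numerator: -7867 ≡ 2719 (mod 5293), so (-7867/5293) = (2719/5293).
5293 ≡ 1 (mod 4), so quadratic reciprocity gives (2719/5293) = (5293/2719). Reduce: 5293 ≡ 2574 (mod 2719). Now have (2574/2719).
Factor out 2: 2574 = 2·1287. Since 2719 ≡ 7 (mod 8), (2/2719) = +1. Now have (1287/2719).
Both 1287 ≡ 3 and 2719 ≡ 3 (mod 4), so reciprocity gives (1287/2719) = -(2719/1287). Reduce: 2719 ≡ 145 (mod 1287). Now have -(145/1287).
145 ≡ 1 (mod 4), so quadratic reciprocity gives (145/1287) = (1287/145). Reduce: 1287 ≡ 127 (mod 145). Now have -(127/145).
145 ≡ 1 (mod 4), so quadratic reciprocity gives (127/145) = (145/127). Reduce: 145 ≡ 18 (mod 127). Now have -(18/127).
Factor out 2: 18 = 2·9. Since 127 ≡ 7 (mod 8), (2/127) = +1. Now have -(9/127).
9 ≡ 1 (mod 4), so quadratic reciprocity gives (9/127) = (127/9). Reduce: 127 ≡ 1 (mod 9). Now have -(1/9).
(1/9) = 1. Collecting the sign factors: -1.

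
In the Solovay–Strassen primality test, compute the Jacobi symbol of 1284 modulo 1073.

Reduce the numerator: 1284 ≡ 211 (mod 1073), so (1284/1073) = (211/1073).
1073 ≡ 1 (mod 4), so quadratic reciprocity gives (211/1073) = (1073/211). Reduce: 1073 ≡ 18 (mod 211). Now have (18/211).
Factor out 2: 18 = 2·9. Since 211 ≡ 3 (mod 8), (2/211) = -1. Now have -(9/211).
9 ≡ 1 (mod 4), so quadratic reciprocity gives (9/211) = (211/9). Reduce: 211 ≡ 4 (mod 9). Now have -(4/9).
Factor out 2: 4 = 2^2. Since 9 ≡ 1 (mod 8), (2/9) = +1, and (2/9)^2 = +1. Now have -(1/9).
(1/9) = 1. Collecting the sign factors: -1.

-1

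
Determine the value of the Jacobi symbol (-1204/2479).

1

Pull out -1: (-1204/2479) = (-1/2479)·(1204/2479). Since 2479 ≡ 3 (mod 4), (-1/2479) = -1. Now have -(1204/2479).
Factor out 2: 1204 = 2^2·301. Since 2479 ≡ 7 (mod 8), (2/2479) = +1, and (2/2479)^2 = +1. Now have -(301/2479).
301 ≡ 1 (mod 4), so quadratic reciprocity gives (301/2479) = (2479/301). Reduce: 2479 ≡ 71 (mod 301). Now have -(71/301).
301 ≡ 1 (mod 4), so quadratic reciprocity gives (71/301) = (301/71). Reduce: 301 ≡ 17 (mod 71). Now have -(17/71).
17 ≡ 1 (mod 4), so quadratic reciprocity gives (17/71) = (71/17). Reduce: 71 ≡ 3 (mod 17). Now have -(3/17).
17 ≡ 1 (mod 4), so quadratic reciprocity gives (3/17) = (17/3). Reduce: 17 ≡ 2 (mod 3). Now have -(2/3).
Factor out 2: 2 = 2. Since 3 ≡ 3 (mod 8), (2/3) = -1. Now have (1/3).
(1/3) = 1. Collecting the sign factors: 1.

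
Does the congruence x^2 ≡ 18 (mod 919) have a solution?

Factor out 2: 18 = 2·9. Since 919 ≡ 7 (mod 8), (2|919) = +1. Now have (9|919).
9 ≡ 1 (mod 4), so quadratic reciprocity gives (9|919) = (919|9). Reduce: 919 ≡ 1 (mod 9). Now have (1|9).
(1|9) = 1. Collecting the sign factors: 1.
(18|919) = 1, and 919 is prime, so 18 is a quadratic residue mod 919.

yes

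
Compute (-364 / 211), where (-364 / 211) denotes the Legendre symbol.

1

Reduce the numerator: -364 ≡ 58 (mod 211), so (-364 / 211) = (58 / 211).
Factor out 2: 58 = 2·29. Since 211 ≡ 3 (mod 8), (2 / 211) = -1. Now have -(29 / 211).
29 ≡ 1 (mod 4), so quadratic reciprocity gives (29 / 211) = (211 / 29). Reduce: 211 ≡ 8 (mod 29). Now have -(8 / 29).
Factor out 2: 8 = 2^3. Since 29 ≡ 5 (mod 8), (2 / 29) = -1, and (2 / 29)^3 = -1. Now have (1 / 29).
(1 / 29) = 1. Collecting the sign factors: 1.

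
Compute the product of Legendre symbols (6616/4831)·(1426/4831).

1

By multiplicativity, (6616·1426/4831) = (6616/4831)·(1426/4831).
First factor (6616/4831):
(6616/4831)
  = (1785/4831)    [6616 ≡ 1785 mod 4831]
  = (4831/1785)    [QR: 1785 ≡ 1 mod 4, sign kept]
  = (1261/1785)    [4831 ≡ 1261 mod 1785]
  = (1785/1261)    [QR: 1261 ≡ 1 mod 4, sign kept]
  = (524/1261)    [1785 ≡ 524 mod 1261]
  = (131/1261)    [1261 ≡ 5 mod 8 ⇒ (2/1261)^2 = +1]
  = (1261/131)    [QR: 1261 ≡ 1 mod 4, sign kept]
  = (82/131)    [1261 ≡ 82 mod 131]
  = -(41/131)    [131 ≡ 3 mod 8 ⇒ (2/131) = -1]
  = -(131/41)    [QR: 41 ≡ 1 mod 4, sign kept]
  = -(8/41)    [131 ≡ 8 mod 41]
  = -(1/41)    [41 ≡ 1 mod 8 ⇒ (2/41)^3 = +1]
  = -1    [(1/41) = 1]
Second factor (1426/4831):
(1426/4831)
  = (713/4831)    [4831 ≡ 7 mod 8 ⇒ (2/4831) = +1]
  = (4831/713)    [QR: 713 ≡ 1 mod 4, sign kept]
  = (553/713)    [4831 ≡ 553 mod 713]
  = (713/553)    [QR: 553 ≡ 1 mod 4, sign kept]
  = (160/553)    [713 ≡ 160 mod 553]
  = (5/553)    [553 ≡ 1 mod 8 ⇒ (2/553)^5 = +1]
  = (553/5)    [QR: 5 ≡ 1 mod 4, sign kept]
  = (3/5)    [553 ≡ 3 mod 5]
  = (5/3)    [QR: 5 ≡ 1 mod 4, sign kept]
  = (2/3)    [5 ≡ 2 mod 3]
  = -(1/3)    [3 ≡ 3 mod 8 ⇒ (2/3) = -1]
  = -1    [(1/3) = 1]
Product: (-1)·(-1) = 1.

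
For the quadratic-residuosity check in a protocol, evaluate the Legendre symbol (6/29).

1

(6/29)
  = -(3/29)    [29 ≡ 5 mod 8 ⇒ (2/29) = -1]
  = -(29/3)    [QR: 29 ≡ 1 mod 4, sign kept]
  = -(2/3)    [29 ≡ 2 mod 3]
  = (1/3)    [3 ≡ 3 mod 8 ⇒ (2/3) = -1]
  = 1    [(1/3) = 1]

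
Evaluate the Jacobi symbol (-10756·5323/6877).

1

By multiplicativity, (-10756·5323/6877) = (-10756/6877)·(5323/6877).
First factor (-10756/6877):
Reduce the numerator: -10756 ≡ 2998 (mod 6877), so (-10756/6877) = (2998/6877).
Factor out 2: 2998 = 2·1499. Since 6877 ≡ 5 (mod 8), (2/6877) = -1. Now have -(1499/6877).
6877 ≡ 1 (mod 4), so quadratic reciprocity gives (1499/6877) = (6877/1499). Reduce: 6877 ≡ 881 (mod 1499). Now have -(881/1499).
881 ≡ 1 (mod 4), so quadratic reciprocity gives (881/1499) = (1499/881). Reduce: 1499 ≡ 618 (mod 881). Now have -(618/881).
Factor out 2: 618 = 2·309. Since 881 ≡ 1 (mod 8), (2/881) = +1. Now have -(309/881).
309 ≡ 1 (mod 4), so quadratic reciprocity gives (309/881) = (881/309). Reduce: 881 ≡ 263 (mod 309). Now have -(263/309).
309 ≡ 1 (mod 4), so quadratic reciprocity gives (263/309) = (309/263). Reduce: 309 ≡ 46 (mod 263). Now have -(46/263).
Factor out 2: 46 = 2·23. Since 263 ≡ 7 (mod 8), (2/263) = +1. Now have -(23/263).
Both 23 ≡ 3 and 263 ≡ 3 (mod 4), so reciprocity gives (23/263) = -(263/23). Reduce: 263 ≡ 10 (mod 23). Now have (10/23).
Factor out 2: 10 = 2·5. Since 23 ≡ 7 (mod 8), (2/23) = +1. Now have (5/23).
5 ≡ 1 (mod 4), so quadratic reciprocity gives (5/23) = (23/5). Reduce: 23 ≡ 3 (mod 5). Now have (3/5).
5 ≡ 1 (mod 4), so quadratic reciprocity gives (3/5) = (5/3). Reduce: 5 ≡ 2 (mod 3). Now have (2/3).
Factor out 2: 2 = 2. Since 3 ≡ 3 (mod 8), (2/3) = -1. Now have -(1/3).
(1/3) = 1. Collecting the sign factors: -1.
Second factor (5323/6877):
6877 ≡ 1 (mod 4), so quadratic reciprocity gives (5323/6877) = (6877/5323). Reduce: 6877 ≡ 1554 (mod 5323). Now have (1554/5323).
Factor out 2: 1554 = 2·777. Since 5323 ≡ 3 (mod 8), (2/5323) = -1. Now have -(777/5323).
777 ≡ 1 (mod 4), so quadratic reciprocity gives (777/5323) = (5323/777). Reduce: 5323 ≡ 661 (mod 777). Now have -(661/777).
661 ≡ 1 (mod 4), so quadratic reciprocity gives (661/777) = (777/661). Reduce: 777 ≡ 116 (mod 661). Now have -(116/661).
Factor out 2: 116 = 2^2·29. Since 661 ≡ 5 (mod 8), (2/661) = -1, and (2/661)^2 = +1. Now have -(29/661).
29 ≡ 1 (mod 4), so quadratic reciprocity gives (29/661) = (661/29). Reduce: 661 ≡ 23 (mod 29). Now have -(23/29).
29 ≡ 1 (mod 4), so quadratic reciprocity gives (23/29) = (29/23). Reduce: 29 ≡ 6 (mod 23). Now have -(6/23).
Factor out 2: 6 = 2·3. Since 23 ≡ 7 (mod 8), (2/23) = +1. Now have -(3/23).
Both 3 ≡ 3 and 23 ≡ 3 (mod 4), so reciprocity gives (3/23) = -(23/3). Reduce: 23 ≡ 2 (mod 3). Now have (2/3).
Factor out 2: 2 = 2. Since 3 ≡ 3 (mod 8), (2/3) = -1. Now have -(1/3).
(1/3) = 1. Collecting the sign factors: -1.
Product: (-1)·(-1) = 1.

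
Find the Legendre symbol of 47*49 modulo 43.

By multiplicativity, (47·49/43) = (47/43)·(49/43).
First factor (47/43):
(47/43)
  = (4/43)    [47 ≡ 4 mod 43]
  = (1/43)    [43 ≡ 3 mod 8 ⇒ (2/43)^2 = +1]
  = 1    [(1/43) = 1]
Second factor (49/43):
(49/43)
  = (6/43)    [49 ≡ 6 mod 43]
  = -(3/43)    [43 ≡ 3 mod 8 ⇒ (2/43) = -1]
  = (43/3)    [QR: both ≡ 3 mod 4, sign flips]
  = (1/3)    [43 ≡ 1 mod 3]
  = 1    [(1/3) = 1]
Product: (1)·(1) = 1.

1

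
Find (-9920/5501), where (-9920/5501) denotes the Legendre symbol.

1

Reduce the numerator: -9920 ≡ 1082 (mod 5501), so (-9920/5501) = (1082/5501).
Factor out 2: 1082 = 2·541. Since 5501 ≡ 5 (mod 8), (2/5501) = -1. Now have -(541/5501).
541 ≡ 1 (mod 4), so quadratic reciprocity gives (541/5501) = (5501/541). Reduce: 5501 ≡ 91 (mod 541). Now have -(91/541).
541 ≡ 1 (mod 4), so quadratic reciprocity gives (91/541) = (541/91). Reduce: 541 ≡ 86 (mod 91). Now have -(86/91).
Factor out 2: 86 = 2·43. Since 91 ≡ 3 (mod 8), (2/91) = -1. Now have (43/91).
Both 43 ≡ 3 and 91 ≡ 3 (mod 4), so reciprocity gives (43/91) = -(91/43). Reduce: 91 ≡ 5 (mod 43). Now have -(5/43).
5 ≡ 1 (mod 4), so quadratic reciprocity gives (5/43) = (43/5). Reduce: 43 ≡ 3 (mod 5). Now have -(3/5).
5 ≡ 1 (mod 4), so quadratic reciprocity gives (3/5) = (5/3). Reduce: 5 ≡ 2 (mod 3). Now have -(2/3).
Factor out 2: 2 = 2. Since 3 ≡ 3 (mod 8), (2/3) = -1. Now have (1/3).
(1/3) = 1. Collecting the sign factors: 1.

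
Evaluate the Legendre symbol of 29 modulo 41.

(29 / 41)
  = (41 / 29)    [QR: 29 ≡ 1 mod 4, sign kept]
  = (12 / 29)    [41 ≡ 12 mod 29]
  = (3 / 29)    [29 ≡ 5 mod 8 ⇒ (2 / 29)^2 = +1]
  = (29 / 3)    [QR: 29 ≡ 1 mod 4, sign kept]
  = (2 / 3)    [29 ≡ 2 mod 3]
  = -(1 / 3)    [3 ≡ 3 mod 8 ⇒ (2 / 3) = -1]
  = -1    [(1 / 3) = 1]

-1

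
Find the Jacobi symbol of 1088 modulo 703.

(1088 / 703)
  = (385 / 703)    [1088 ≡ 385 mod 703]
  = (703 / 385)    [QR: 385 ≡ 1 mod 4, sign kept]
  = (318 / 385)    [703 ≡ 318 mod 385]
  = (159 / 385)    [385 ≡ 1 mod 8 ⇒ (2 / 385) = +1]
  = (385 / 159)    [QR: 385 ≡ 1 mod 4, sign kept]
  = (67 / 159)    [385 ≡ 67 mod 159]
  = -(159 / 67)    [QR: both ≡ 3 mod 4, sign flips]
  = -(25 / 67)    [159 ≡ 25 mod 67]
  = -(67 / 25)    [QR: 25 ≡ 1 mod 4, sign kept]
  = -(17 / 25)    [67 ≡ 17 mod 25]
  = -(25 / 17)    [QR: 17 ≡ 1 mod 4, sign kept]
  = -(8 / 17)    [25 ≡ 8 mod 17]
  = -(1 / 17)    [17 ≡ 1 mod 8 ⇒ (2 / 17)^3 = +1]
  = -1    [(1 / 17) = 1]

-1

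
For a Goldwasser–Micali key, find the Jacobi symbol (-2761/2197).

(-2761/2197)
  = (1633/2197)    [-2761 ≡ 1633 mod 2197]
  = (2197/1633)    [QR: 1633 ≡ 1 mod 4, sign kept]
  = (564/1633)    [2197 ≡ 564 mod 1633]
  = (141/1633)    [1633 ≡ 1 mod 8 ⇒ (2/1633)^2 = +1]
  = (1633/141)    [QR: 141 ≡ 1 mod 4, sign kept]
  = (82/141)    [1633 ≡ 82 mod 141]
  = -(41/141)    [141 ≡ 5 mod 8 ⇒ (2/141) = -1]
  = -(141/41)    [QR: 41 ≡ 1 mod 4, sign kept]
  = -(18/41)    [141 ≡ 18 mod 41]
  = -(9/41)    [41 ≡ 1 mod 8 ⇒ (2/41) = +1]
  = -(41/9)    [QR: 9 ≡ 1 mod 4, sign kept]
  = -(5/9)    [41 ≡ 5 mod 9]
  = -(9/5)    [QR: 5 ≡ 1 mod 4, sign kept]
  = -(4/5)    [9 ≡ 4 mod 5]
  = -(1/5)    [5 ≡ 5 mod 8 ⇒ (2/5)^2 = +1]
  = -1    [(1/5) = 1]

-1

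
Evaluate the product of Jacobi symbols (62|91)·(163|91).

1

By multiplicativity, (62·163|91) = (62|91)·(163|91).
First factor (62|91):
(62|91)
  = -(31|91)    [91 ≡ 3 mod 8 ⇒ (2|91) = -1]
  = (91|31)    [QR: both ≡ 3 mod 4, sign flips]
  = (29|31)    [91 ≡ 29 mod 31]
  = (31|29)    [QR: 29 ≡ 1 mod 4, sign kept]
  = (2|29)    [31 ≡ 2 mod 29]
  = -(1|29)    [29 ≡ 5 mod 8 ⇒ (2|29) = -1]
  = -1    [(1|29) = 1]
Second factor (163|91):
(163|91)
  = (72|91)    [163 ≡ 72 mod 91]
  = -(9|91)    [91 ≡ 3 mod 8 ⇒ (2|91)^3 = -1]
  = -(91|9)    [QR: 9 ≡ 1 mod 4, sign kept]
  = -(1|9)    [91 ≡ 1 mod 9]
  = -1    [(1|9) = 1]
Product: (-1)·(-1) = 1.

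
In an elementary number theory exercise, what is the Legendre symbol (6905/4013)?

1

(6905/4013)
  = (2892/4013)    [6905 ≡ 2892 mod 4013]
  = (723/4013)    [4013 ≡ 5 mod 8 ⇒ (2/4013)^2 = +1]
  = (4013/723)    [QR: 4013 ≡ 1 mod 4, sign kept]
  = (398/723)    [4013 ≡ 398 mod 723]
  = -(199/723)    [723 ≡ 3 mod 8 ⇒ (2/723) = -1]
  = (723/199)    [QR: both ≡ 3 mod 4, sign flips]
  = (126/199)    [723 ≡ 126 mod 199]
  = (63/199)    [199 ≡ 7 mod 8 ⇒ (2/199) = +1]
  = -(199/63)    [QR: both ≡ 3 mod 4, sign flips]
  = -(10/63)    [199 ≡ 10 mod 63]
  = -(5/63)    [63 ≡ 7 mod 8 ⇒ (2/63) = +1]
  = -(63/5)    [QR: 5 ≡ 1 mod 4, sign kept]
  = -(3/5)    [63 ≡ 3 mod 5]
  = -(5/3)    [QR: 5 ≡ 1 mod 4, sign kept]
  = -(2/3)    [5 ≡ 2 mod 3]
  = (1/3)    [3 ≡ 3 mod 8 ⇒ (2/3) = -1]
  = 1    [(1/3) = 1]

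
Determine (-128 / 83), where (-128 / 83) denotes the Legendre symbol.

(-128 / 83)
  = (38 / 83)    [-128 ≡ 38 mod 83]
  = -(19 / 83)    [83 ≡ 3 mod 8 ⇒ (2 / 83) = -1]
  = (83 / 19)    [QR: both ≡ 3 mod 4, sign flips]
  = (7 / 19)    [83 ≡ 7 mod 19]
  = -(19 / 7)    [QR: both ≡ 3 mod 4, sign flips]
  = -(5 / 7)    [19 ≡ 5 mod 7]
  = -(7 / 5)    [QR: 5 ≡ 1 mod 4, sign kept]
  = -(2 / 5)    [7 ≡ 2 mod 5]
  = (1 / 5)    [5 ≡ 5 mod 8 ⇒ (2 / 5) = -1]
  = 1    [(1 / 5) = 1]

1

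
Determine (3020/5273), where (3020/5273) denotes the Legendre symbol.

Factor out 2: 3020 = 2^2·755. Since 5273 ≡ 1 (mod 8), (2/5273) = +1, and (2/5273)^2 = +1. Now have (755/5273).
5273 ≡ 1 (mod 4), so quadratic reciprocity gives (755/5273) = (5273/755). Reduce: 5273 ≡ 743 (mod 755). Now have (743/755).
Both 743 ≡ 3 and 755 ≡ 3 (mod 4), so reciprocity gives (743/755) = -(755/743). Reduce: 755 ≡ 12 (mod 743). Now have -(12/743).
Factor out 2: 12 = 2^2·3. Since 743 ≡ 7 (mod 8), (2/743) = +1, and (2/743)^2 = +1. Now have -(3/743).
Both 3 ≡ 3 and 743 ≡ 3 (mod 4), so reciprocity gives (3/743) = -(743/3). Reduce: 743 ≡ 2 (mod 3). Now have (2/3).
Factor out 2: 2 = 2. Since 3 ≡ 3 (mod 8), (2/3) = -1. Now have -(1/3).
(1/3) = 1. Collecting the sign factors: -1.

-1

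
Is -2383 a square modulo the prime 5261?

Pull out -1: (-2383/5261) = (-1/5261)·(2383/5261). Since 5261 ≡ 1 (mod 4), (-1/5261) = +1. Now have (2383/5261).
5261 ≡ 1 (mod 4), so quadratic reciprocity gives (2383/5261) = (5261/2383). Reduce: 5261 ≡ 495 (mod 2383). Now have (495/2383).
Both 495 ≡ 3 and 2383 ≡ 3 (mod 4), so reciprocity gives (495/2383) = -(2383/495). Reduce: 2383 ≡ 403 (mod 495). Now have -(403/495).
Both 403 ≡ 3 and 495 ≡ 3 (mod 4), so reciprocity gives (403/495) = -(495/403). Reduce: 495 ≡ 92 (mod 403). Now have (92/403).
Factor out 2: 92 = 2^2·23. Since 403 ≡ 3 (mod 8), (2/403) = -1, and (2/403)^2 = +1. Now have (23/403).
Both 23 ≡ 3 and 403 ≡ 3 (mod 4), so reciprocity gives (23/403) = -(403/23). Reduce: 403 ≡ 12 (mod 23). Now have -(12/23).
Factor out 2: 12 = 2^2·3. Since 23 ≡ 7 (mod 8), (2/23) = +1, and (2/23)^2 = +1. Now have -(3/23).
Both 3 ≡ 3 and 23 ≡ 3 (mod 4), so reciprocity gives (3/23) = -(23/3). Reduce: 23 ≡ 2 (mod 3). Now have (2/3).
Factor out 2: 2 = 2. Since 3 ≡ 3 (mod 8), (2/3) = -1. Now have -(1/3).
(1/3) = 1. Collecting the sign factors: -1.
(-2383/5261) = -1, and 5261 is prime, so -2383 is not a quadratic residue mod 5261.

no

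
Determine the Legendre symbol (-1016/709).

Reduce the numerator: -1016 ≡ 402 (mod 709), so (-1016/709) = (402/709).
Factor out 2: 402 = 2·201. Since 709 ≡ 5 (mod 8), (2/709) = -1. Now have -(201/709).
201 ≡ 1 (mod 4), so quadratic reciprocity gives (201/709) = (709/201). Reduce: 709 ≡ 106 (mod 201). Now have -(106/201).
Factor out 2: 106 = 2·53. Since 201 ≡ 1 (mod 8), (2/201) = +1. Now have -(53/201).
53 ≡ 1 (mod 4), so quadratic reciprocity gives (53/201) = (201/53). Reduce: 201 ≡ 42 (mod 53). Now have -(42/53).
Factor out 2: 42 = 2·21. Since 53 ≡ 5 (mod 8), (2/53) = -1. Now have (21/53).
21 ≡ 1 (mod 4), so quadratic reciprocity gives (21/53) = (53/21). Reduce: 53 ≡ 11 (mod 21). Now have (11/21).
21 ≡ 1 (mod 4), so quadratic reciprocity gives (11/21) = (21/11). Reduce: 21 ≡ 10 (mod 11). Now have (10/11).
Factor out 2: 10 = 2·5. Since 11 ≡ 3 (mod 8), (2/11) = -1. Now have -(5/11).
5 ≡ 1 (mod 4), so quadratic reciprocity gives (5/11) = (11/5). Reduce: 11 ≡ 1 (mod 5). Now have -(1/5).
(1/5) = 1. Collecting the sign factors: -1.

-1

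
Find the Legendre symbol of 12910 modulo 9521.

1

(12910 / 9521)
  = (3389 / 9521)    [12910 ≡ 3389 mod 9521]
  = (9521 / 3389)    [QR: 3389 ≡ 1 mod 4, sign kept]
  = (2743 / 3389)    [9521 ≡ 2743 mod 3389]
  = (3389 / 2743)    [QR: 3389 ≡ 1 mod 4, sign kept]
  = (646 / 2743)    [3389 ≡ 646 mod 2743]
  = (323 / 2743)    [2743 ≡ 7 mod 8 ⇒ (2 / 2743) = +1]
  = -(2743 / 323)    [QR: both ≡ 3 mod 4, sign flips]
  = -(159 / 323)    [2743 ≡ 159 mod 323]
  = (323 / 159)    [QR: both ≡ 3 mod 4, sign flips]
  = (5 / 159)    [323 ≡ 5 mod 159]
  = (159 / 5)    [QR: 5 ≡ 1 mod 4, sign kept]
  = (4 / 5)    [159 ≡ 4 mod 5]
  = (1 / 5)    [5 ≡ 5 mod 8 ⇒ (2 / 5)^2 = +1]
  = 1    [(1 / 5) = 1]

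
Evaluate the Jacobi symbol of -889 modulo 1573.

-1

(-889 / 1573)
  = (684 / 1573)    [-889 ≡ 684 mod 1573]
  = (171 / 1573)    [1573 ≡ 5 mod 8 ⇒ (2 / 1573)^2 = +1]
  = (1573 / 171)    [QR: 1573 ≡ 1 mod 4, sign kept]
  = (34 / 171)    [1573 ≡ 34 mod 171]
  = -(17 / 171)    [171 ≡ 3 mod 8 ⇒ (2 / 171) = -1]
  = -(171 / 17)    [QR: 17 ≡ 1 mod 4, sign kept]
  = -(1 / 17)    [171 ≡ 1 mod 17]
  = -1    [(1 / 17) = 1]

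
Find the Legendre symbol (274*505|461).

1

By multiplicativity, (274·505|461) = (274|461)·(505|461).
First factor (274|461):
Factor out 2: 274 = 2·137. Since 461 ≡ 5 (mod 8), (2|461) = -1. Now have -(137|461).
137 ≡ 1 (mod 4), so quadratic reciprocity gives (137|461) = (461|137). Reduce: 461 ≡ 50 (mod 137). Now have -(50|137).
Factor out 2: 50 = 2·25. Since 137 ≡ 1 (mod 8), (2|137) = +1. Now have -(25|137).
25 ≡ 1 (mod 4), so quadratic reciprocity gives (25|137) = (137|25). Reduce: 137 ≡ 12 (mod 25). Now have -(12|25).
Factor out 2: 12 = 2^2·3. Since 25 ≡ 1 (mod 8), (2|25) = +1, and (2|25)^2 = +1. Now have -(3|25).
25 ≡ 1 (mod 4), so quadratic reciprocity gives (3|25) = (25|3). Reduce: 25 ≡ 1 (mod 3). Now have -(1|3).
(1|3) = 1. Collecting the sign factors: -1.
Second factor (505|461):
Reduce the numerator: 505 ≡ 44 (mod 461), so (505|461) = (44|461).
Factor out 2: 44 = 2^2·11. Since 461 ≡ 5 (mod 8), (2|461) = -1, and (2|461)^2 = +1. Now have (11|461).
461 ≡ 1 (mod 4), so quadratic reciprocity gives (11|461) = (461|11). Reduce: 461 ≡ 10 (mod 11). Now have (10|11).
Factor out 2: 10 = 2·5. Since 11 ≡ 3 (mod 8), (2|11) = -1. Now have -(5|11).
5 ≡ 1 (mod 4), so quadratic reciprocity gives (5|11) = (11|5). Reduce: 11 ≡ 1 (mod 5). Now have -(1|5).
(1|5) = 1. Collecting the sign factors: -1.
Product: (-1)·(-1) = 1.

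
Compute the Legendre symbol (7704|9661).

(7704|9661)
  = -(963|9661)    [9661 ≡ 5 mod 8 ⇒ (2|9661)^3 = -1]
  = -(9661|963)    [QR: 9661 ≡ 1 mod 4, sign kept]
  = -(31|963)    [9661 ≡ 31 mod 963]
  = (963|31)    [QR: both ≡ 3 mod 4, sign flips]
  = (2|31)    [963 ≡ 2 mod 31]
  = (1|31)    [31 ≡ 7 mod 8 ⇒ (2|31) = +1]
  = 1    [(1|31) = 1]

1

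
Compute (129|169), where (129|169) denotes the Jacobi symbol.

1

(129|169)
  = (169|129)    [QR: 129 ≡ 1 mod 4, sign kept]
  = (40|129)    [169 ≡ 40 mod 129]
  = (5|129)    [129 ≡ 1 mod 8 ⇒ (2|129)^3 = +1]
  = (129|5)    [QR: 5 ≡ 1 mod 4, sign kept]
  = (4|5)    [129 ≡ 4 mod 5]
  = (1|5)    [5 ≡ 5 mod 8 ⇒ (2|5)^2 = +1]
  = 1    [(1|5) = 1]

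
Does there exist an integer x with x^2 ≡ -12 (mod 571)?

yes

(-12/571)
  = (559/571)    [-12 ≡ 559 mod 571]
  = -(571/559)    [QR: both ≡ 3 mod 4, sign flips]
  = -(12/559)    [571 ≡ 12 mod 559]
  = -(3/559)    [559 ≡ 7 mod 8 ⇒ (2/559)^2 = +1]
  = (559/3)    [QR: both ≡ 3 mod 4, sign flips]
  = (1/3)    [559 ≡ 1 mod 3]
  = 1    [(1/3) = 1]
(-12/571) = 1, and 571 is prime, so -12 is a quadratic residue mod 571.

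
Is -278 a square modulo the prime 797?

yes

Reduce the numerator: -278 ≡ 519 (mod 797), so (-278/797) = (519/797).
797 ≡ 1 (mod 4), so quadratic reciprocity gives (519/797) = (797/519). Reduce: 797 ≡ 278 (mod 519). Now have (278/519).
Factor out 2: 278 = 2·139. Since 519 ≡ 7 (mod 8), (2/519) = +1. Now have (139/519).
Both 139 ≡ 3 and 519 ≡ 3 (mod 4), so reciprocity gives (139/519) = -(519/139). Reduce: 519 ≡ 102 (mod 139). Now have -(102/139).
Factor out 2: 102 = 2·51. Since 139 ≡ 3 (mod 8), (2/139) = -1. Now have (51/139).
Both 51 ≡ 3 and 139 ≡ 3 (mod 4), so reciprocity gives (51/139) = -(139/51). Reduce: 139 ≡ 37 (mod 51). Now have -(37/51).
37 ≡ 1 (mod 4), so quadratic reciprocity gives (37/51) = (51/37). Reduce: 51 ≡ 14 (mod 37). Now have -(14/37).
Factor out 2: 14 = 2·7. Since 37 ≡ 5 (mod 8), (2/37) = -1. Now have (7/37).
37 ≡ 1 (mod 4), so quadratic reciprocity gives (7/37) = (37/7). Reduce: 37 ≡ 2 (mod 7). Now have (2/7).
Factor out 2: 2 = 2. Since 7 ≡ 7 (mod 8), (2/7) = +1. Now have (1/7).
(1/7) = 1. Collecting the sign factors: 1.
(-278/797) = 1, and 797 is prime, so -278 is a quadratic residue mod 797.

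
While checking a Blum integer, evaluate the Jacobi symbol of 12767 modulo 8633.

-1

Reduce the numerator: 12767 ≡ 4134 (mod 8633), so (12767/8633) = (4134/8633).
Factor out 2: 4134 = 2·2067. Since 8633 ≡ 1 (mod 8), (2/8633) = +1. Now have (2067/8633).
8633 ≡ 1 (mod 4), so quadratic reciprocity gives (2067/8633) = (8633/2067). Reduce: 8633 ≡ 365 (mod 2067). Now have (365/2067).
365 ≡ 1 (mod 4), so quadratic reciprocity gives (365/2067) = (2067/365). Reduce: 2067 ≡ 242 (mod 365). Now have (242/365).
Factor out 2: 242 = 2·121. Since 365 ≡ 5 (mod 8), (2/365) = -1. Now have -(121/365).
121 ≡ 1 (mod 4), so quadratic reciprocity gives (121/365) = (365/121). Reduce: 365 ≡ 2 (mod 121). Now have -(2/121).
Factor out 2: 2 = 2. Since 121 ≡ 1 (mod 8), (2/121) = +1. Now have -(1/121).
(1/121) = 1. Collecting the sign factors: -1.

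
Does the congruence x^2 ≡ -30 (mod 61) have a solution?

(-30|61)
  = (31|61)    [-30 ≡ 31 mod 61]
  = (61|31)    [QR: 61 ≡ 1 mod 4, sign kept]
  = (30|31)    [61 ≡ 30 mod 31]
  = (15|31)    [31 ≡ 7 mod 8 ⇒ (2|31) = +1]
  = -(31|15)    [QR: both ≡ 3 mod 4, sign flips]
  = -(1|15)    [31 ≡ 1 mod 15]
  = -1    [(1|15) = 1]
(-30|61) = -1, and 61 is prime, so -30 is not a quadratic residue mod 61.

no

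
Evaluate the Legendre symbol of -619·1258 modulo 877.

By multiplicativity, (-619·1258/877) = (-619/877)·(1258/877).
First factor (-619/877):
Pull out -1: (-619/877) = (-1/877)·(619/877). Since 877 ≡ 1 (mod 4), (-1/877) = +1. Now have (619/877).
877 ≡ 1 (mod 4), so quadratic reciprocity gives (619/877) = (877/619). Reduce: 877 ≡ 258 (mod 619). Now have (258/619).
Factor out 2: 258 = 2·129. Since 619 ≡ 3 (mod 8), (2/619) = -1. Now have -(129/619).
129 ≡ 1 (mod 4), so quadratic reciprocity gives (129/619) = (619/129). Reduce: 619 ≡ 103 (mod 129). Now have -(103/129).
129 ≡ 1 (mod 4), so quadratic reciprocity gives (103/129) = (129/103). Reduce: 129 ≡ 26 (mod 103). Now have -(26/103).
Factor out 2: 26 = 2·13. Since 103 ≡ 7 (mod 8), (2/103) = +1. Now have -(13/103).
13 ≡ 1 (mod 4), so quadratic reciprocity gives (13/103) = (103/13). Reduce: 103 ≡ 12 (mod 13). Now have -(12/13).
Factor out 2: 12 = 2^2·3. Since 13 ≡ 5 (mod 8), (2/13) = -1, and (2/13)^2 = +1. Now have -(3/13).
13 ≡ 1 (mod 4), so quadratic reciprocity gives (3/13) = (13/3). Reduce: 13 ≡ 1 (mod 3). Now have -(1/3).
(1/3) = 1. Collecting the sign factors: -1.
Second factor (1258/877):
Reduce the numerator: 1258 ≡ 381 (mod 877), so (1258/877) = (381/877).
381 ≡ 1 (mod 4), so quadratic reciprocity gives (381/877) = (877/381). Reduce: 877 ≡ 115 (mod 381). Now have (115/381).
381 ≡ 1 (mod 4), so quadratic reciprocity gives (115/381) = (381/115). Reduce: 381 ≡ 36 (mod 115). Now have (36/115).
Factor out 2: 36 = 2^2·9. Since 115 ≡ 3 (mod 8), (2/115) = -1, and (2/115)^2 = +1. Now have (9/115).
9 ≡ 1 (mod 4), so quadratic reciprocity gives (9/115) = (115/9). Reduce: 115 ≡ 7 (mod 9). Now have (7/9).
9 ≡ 1 (mod 4), so quadratic reciprocity gives (7/9) = (9/7). Reduce: 9 ≡ 2 (mod 7). Now have (2/7).
Factor out 2: 2 = 2. Since 7 ≡ 7 (mod 8), (2/7) = +1. Now have (1/7).
(1/7) = 1. Collecting the sign factors: 1.
Product: (-1)·(1) = -1.

-1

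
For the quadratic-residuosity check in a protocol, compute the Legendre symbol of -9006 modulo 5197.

1

Reduce the numerator: -9006 ≡ 1388 (mod 5197), so (-9006 / 5197) = (1388 / 5197).
Factor out 2: 1388 = 2^2·347. Since 5197 ≡ 5 (mod 8), (2 / 5197) = -1, and (2 / 5197)^2 = +1. Now have (347 / 5197).
5197 ≡ 1 (mod 4), so quadratic reciprocity gives (347 / 5197) = (5197 / 347). Reduce: 5197 ≡ 339 (mod 347). Now have (339 / 347).
Both 339 ≡ 3 and 347 ≡ 3 (mod 4), so reciprocity gives (339 / 347) = -(347 / 339). Reduce: 347 ≡ 8 (mod 339). Now have -(8 / 339).
Factor out 2: 8 = 2^3. Since 339 ≡ 3 (mod 8), (2 / 339) = -1, and (2 / 339)^3 = -1. Now have (1 / 339).
(1 / 339) = 1. Collecting the sign factors: 1.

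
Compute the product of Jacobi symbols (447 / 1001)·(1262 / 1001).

1

By multiplicativity, (447·1262 / 1001) = (447 / 1001)·(1262 / 1001).
First factor (447 / 1001):
(447 / 1001)
  = (1001 / 447)    [QR: 1001 ≡ 1 mod 4, sign kept]
  = (107 / 447)    [1001 ≡ 107 mod 447]
  = -(447 / 107)    [QR: both ≡ 3 mod 4, sign flips]
  = -(19 / 107)    [447 ≡ 19 mod 107]
  = (107 / 19)    [QR: both ≡ 3 mod 4, sign flips]
  = (12 / 19)    [107 ≡ 12 mod 19]
  = (3 / 19)    [19 ≡ 3 mod 8 ⇒ (2 / 19)^2 = +1]
  = -(19 / 3)    [QR: both ≡ 3 mod 4, sign flips]
  = -(1 / 3)    [19 ≡ 1 mod 3]
  = -1    [(1 / 3) = 1]
Second factor (1262 / 1001):
(1262 / 1001)
  = (261 / 1001)    [1262 ≡ 261 mod 1001]
  = (1001 / 261)    [QR: 261 ≡ 1 mod 4, sign kept]
  = (218 / 261)    [1001 ≡ 218 mod 261]
  = -(109 / 261)    [261 ≡ 5 mod 8 ⇒ (2 / 261) = -1]
  = -(261 / 109)    [QR: 109 ≡ 1 mod 4, sign kept]
  = -(43 / 109)    [261 ≡ 43 mod 109]
  = -(109 / 43)    [QR: 109 ≡ 1 mod 4, sign kept]
  = -(23 / 43)    [109 ≡ 23 mod 43]
  = (43 / 23)    [QR: both ≡ 3 mod 4, sign flips]
  = (20 / 23)    [43 ≡ 20 mod 23]
  = (5 / 23)    [23 ≡ 7 mod 8 ⇒ (2 / 23)^2 = +1]
  = (23 / 5)    [QR: 5 ≡ 1 mod 4, sign kept]
  = (3 / 5)    [23 ≡ 3 mod 5]
  = (5 / 3)    [QR: 5 ≡ 1 mod 4, sign kept]
  = (2 / 3)    [5 ≡ 2 mod 3]
  = -(1 / 3)    [3 ≡ 3 mod 8 ⇒ (2 / 3) = -1]
  = -1    [(1 / 3) = 1]
Product: (-1)·(-1) = 1.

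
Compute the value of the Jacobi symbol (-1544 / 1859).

-1

(-1544 / 1859)
  = -(1544 / 1859)    [1859 ≡ 3 mod 4 ⇒ (-1 / 1859) = -1]
  = (193 / 1859)    [1859 ≡ 3 mod 8 ⇒ (2 / 1859)^3 = -1]
  = (1859 / 193)    [QR: 193 ≡ 1 mod 4, sign kept]
  = (122 / 193)    [1859 ≡ 122 mod 193]
  = (61 / 193)    [193 ≡ 1 mod 8 ⇒ (2 / 193) = +1]
  = (193 / 61)    [QR: 61 ≡ 1 mod 4, sign kept]
  = (10 / 61)    [193 ≡ 10 mod 61]
  = -(5 / 61)    [61 ≡ 5 mod 8 ⇒ (2 / 61) = -1]
  = -(61 / 5)    [QR: 5 ≡ 1 mod 4, sign kept]
  = -(1 / 5)    [61 ≡ 1 mod 5]
  = -1    [(1 / 5) = 1]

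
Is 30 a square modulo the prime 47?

no

Factor out 2: 30 = 2·15. Since 47 ≡ 7 (mod 8), (2/47) = +1. Now have (15/47).
Both 15 ≡ 3 and 47 ≡ 3 (mod 4), so reciprocity gives (15/47) = -(47/15). Reduce: 47 ≡ 2 (mod 15). Now have -(2/15).
Factor out 2: 2 = 2. Since 15 ≡ 7 (mod 8), (2/15) = +1. Now have -(1/15).
(1/15) = 1. Collecting the sign factors: -1.
The Legendre symbol is -1, so x^2 ≡ 30 (mod 47) has no solution.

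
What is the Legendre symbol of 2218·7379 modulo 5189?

By multiplicativity, (2218·7379/5189) = (2218/5189)·(7379/5189).
First factor (2218/5189):
(2218/5189)
  = -(1109/5189)    [5189 ≡ 5 mod 8 ⇒ (2/5189) = -1]
  = -(5189/1109)    [QR: 1109 ≡ 1 mod 4, sign kept]
  = -(753/1109)    [5189 ≡ 753 mod 1109]
  = -(1109/753)    [QR: 753 ≡ 1 mod 4, sign kept]
  = -(356/753)    [1109 ≡ 356 mod 753]
  = -(89/753)    [753 ≡ 1 mod 8 ⇒ (2/753)^2 = +1]
  = -(753/89)    [QR: 89 ≡ 1 mod 4, sign kept]
  = -(41/89)    [753 ≡ 41 mod 89]
  = -(89/41)    [QR: 41 ≡ 1 mod 4, sign kept]
  = -(7/41)    [89 ≡ 7 mod 41]
  = -(41/7)    [QR: 41 ≡ 1 mod 4, sign kept]
  = -(6/7)    [41 ≡ 6 mod 7]
  = -(3/7)    [7 ≡ 7 mod 8 ⇒ (2/7) = +1]
  = (7/3)    [QR: both ≡ 3 mod 4, sign flips]
  = (1/3)    [7 ≡ 1 mod 3]
  = 1    [(1/3) = 1]
Second factor (7379/5189):
(7379/5189)
  = (2190/5189)    [7379 ≡ 2190 mod 5189]
  = -(1095/5189)    [5189 ≡ 5 mod 8 ⇒ (2/5189) = -1]
  = -(5189/1095)    [QR: 5189 ≡ 1 mod 4, sign kept]
  = -(809/1095)    [5189 ≡ 809 mod 1095]
  = -(1095/809)    [QR: 809 ≡ 1 mod 4, sign kept]
  = -(286/809)    [1095 ≡ 286 mod 809]
  = -(143/809)    [809 ≡ 1 mod 8 ⇒ (2/809) = +1]
  = -(809/143)    [QR: 809 ≡ 1 mod 4, sign kept]
  = -(94/143)    [809 ≡ 94 mod 143]
  = -(47/143)    [143 ≡ 7 mod 8 ⇒ (2/143) = +1]
  = (143/47)    [QR: both ≡ 3 mod 4, sign flips]
  = (2/47)    [143 ≡ 2 mod 47]
  = (1/47)    [47 ≡ 7 mod 8 ⇒ (2/47) = +1]
  = 1    [(1/47) = 1]
Product: (1)·(1) = 1.

1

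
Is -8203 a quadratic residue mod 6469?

(-8203|6469)
  = (8203|6469)    [6469 ≡ 1 mod 4 ⇒ (-1|6469) = +1]
  = (1734|6469)    [8203 ≡ 1734 mod 6469]
  = -(867|6469)    [6469 ≡ 5 mod 8 ⇒ (2|6469) = -1]
  = -(6469|867)    [QR: 6469 ≡ 1 mod 4, sign kept]
  = -(400|867)    [6469 ≡ 400 mod 867]
  = -(25|867)    [867 ≡ 3 mod 8 ⇒ (2|867)^4 = +1]
  = -(867|25)    [QR: 25 ≡ 1 mod 4, sign kept]
  = -(17|25)    [867 ≡ 17 mod 25]
  = -(25|17)    [QR: 17 ≡ 1 mod 4, sign kept]
  = -(8|17)    [25 ≡ 8 mod 17]
  = -(1|17)    [17 ≡ 1 mod 8 ⇒ (2|17)^3 = +1]
  = -1    [(1|17) = 1]
The Legendre symbol is -1, so x^2 ≡ -8203 (mod 6469) has no solution.

no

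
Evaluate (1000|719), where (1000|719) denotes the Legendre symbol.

1

(1000|719)
  = (281|719)    [1000 ≡ 281 mod 719]
  = (719|281)    [QR: 281 ≡ 1 mod 4, sign kept]
  = (157|281)    [719 ≡ 157 mod 281]
  = (281|157)    [QR: 157 ≡ 1 mod 4, sign kept]
  = (124|157)    [281 ≡ 124 mod 157]
  = (31|157)    [157 ≡ 5 mod 8 ⇒ (2|157)^2 = +1]
  = (157|31)    [QR: 157 ≡ 1 mod 4, sign kept]
  = (2|31)    [157 ≡ 2 mod 31]
  = (1|31)    [31 ≡ 7 mod 8 ⇒ (2|31) = +1]
  = 1    [(1|31) = 1]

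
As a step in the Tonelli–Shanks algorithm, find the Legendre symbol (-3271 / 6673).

1

(-3271 / 6673)
  = (3402 / 6673)    [-3271 ≡ 3402 mod 6673]
  = (1701 / 6673)    [6673 ≡ 1 mod 8 ⇒ (2 / 6673) = +1]
  = (6673 / 1701)    [QR: 1701 ≡ 1 mod 4, sign kept]
  = (1570 / 1701)    [6673 ≡ 1570 mod 1701]
  = -(785 / 1701)    [1701 ≡ 5 mod 8 ⇒ (2 / 1701) = -1]
  = -(1701 / 785)    [QR: 785 ≡ 1 mod 4, sign kept]
  = -(131 / 785)    [1701 ≡ 131 mod 785]
  = -(785 / 131)    [QR: 785 ≡ 1 mod 4, sign kept]
  = -(130 / 131)    [785 ≡ 130 mod 131]
  = (65 / 131)    [131 ≡ 3 mod 8 ⇒ (2 / 131) = -1]
  = (131 / 65)    [QR: 65 ≡ 1 mod 4, sign kept]
  = (1 / 65)    [131 ≡ 1 mod 65]
  = 1    [(1 / 65) = 1]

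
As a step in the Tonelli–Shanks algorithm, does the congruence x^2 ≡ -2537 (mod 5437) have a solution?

no

(-2537/5437)
  = (2537/5437)    [5437 ≡ 1 mod 4 ⇒ (-1/5437) = +1]
  = (5437/2537)    [QR: 2537 ≡ 1 mod 4, sign kept]
  = (363/2537)    [5437 ≡ 363 mod 2537]
  = (2537/363)    [QR: 2537 ≡ 1 mod 4, sign kept]
  = (359/363)    [2537 ≡ 359 mod 363]
  = -(363/359)    [QR: both ≡ 3 mod 4, sign flips]
  = -(4/359)    [363 ≡ 4 mod 359]
  = -(1/359)    [359 ≡ 7 mod 8 ⇒ (2/359)^2 = +1]
  = -1    [(1/359) = 1]
The Legendre symbol is -1, so x^2 ≡ -2537 (mod 5437) has no solution.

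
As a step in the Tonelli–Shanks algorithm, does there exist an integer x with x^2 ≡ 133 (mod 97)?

yes

(133|97)
  = (36|97)    [133 ≡ 36 mod 97]
  = (9|97)    [97 ≡ 1 mod 8 ⇒ (2|97)^2 = +1]
  = (97|9)    [QR: 9 ≡ 1 mod 4, sign kept]
  = (7|9)    [97 ≡ 7 mod 9]
  = (9|7)    [QR: 9 ≡ 1 mod 4, sign kept]
  = (2|7)    [9 ≡ 2 mod 7]
  = (1|7)    [7 ≡ 7 mod 8 ⇒ (2|7) = +1]
  = 1    [(1|7) = 1]
(133|97) = 1, and 97 is prime, so 133 is a quadratic residue mod 97.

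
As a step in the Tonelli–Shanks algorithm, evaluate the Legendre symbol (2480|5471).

(2480|5471)
  = (155|5471)    [5471 ≡ 7 mod 8 ⇒ (2|5471)^4 = +1]
  = -(5471|155)    [QR: both ≡ 3 mod 4, sign flips]
  = -(46|155)    [5471 ≡ 46 mod 155]
  = (23|155)    [155 ≡ 3 mod 8 ⇒ (2|155) = -1]
  = -(155|23)    [QR: both ≡ 3 mod 4, sign flips]
  = -(17|23)    [155 ≡ 17 mod 23]
  = -(23|17)    [QR: 17 ≡ 1 mod 4, sign kept]
  = -(6|17)    [23 ≡ 6 mod 17]
  = -(3|17)    [17 ≡ 1 mod 8 ⇒ (2|17) = +1]
  = -(17|3)    [QR: 17 ≡ 1 mod 4, sign kept]
  = -(2|3)    [17 ≡ 2 mod 3]
  = (1|3)    [3 ≡ 3 mod 8 ⇒ (2|3) = -1]
  = 1    [(1|3) = 1]

1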